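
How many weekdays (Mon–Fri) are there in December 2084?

21 weekdays

1 December 2084 is a Friday.
That's 31 days from start to end, counting both.
31 = 7 × 4 + 3, so there are 4 full weeks plus 3 extra days.
Each full week contributes 5 weekdays (Mon–Fri): 4 × 5 = 20.
The 3 extra days are Friday, Saturday, Sunday — 1 of them qualifies.
Total: 20 + 1 = 21.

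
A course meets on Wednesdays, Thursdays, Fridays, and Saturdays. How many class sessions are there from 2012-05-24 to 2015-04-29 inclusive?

612

2012-05-24 is a Thursday.
The range spans 1071 days (inclusive of both endpoints).
1071 = 7 × 153, so the span is exactly 153 full weeks.
Each full week contributes 4 days from the set (Wed, Thu, Fri, Sat): 153 × 4 = 612.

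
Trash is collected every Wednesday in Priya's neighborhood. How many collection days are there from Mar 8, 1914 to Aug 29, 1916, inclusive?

Mar 8, 1914 is a Sunday.
From Mar 8, 1914 to Aug 29, 1916 is 906 days inclusive.
906 = 7 × 129 + 3, so there are 129 full weeks plus 3 extra days.
Each full week contributes one Wednesday: 129 so far.
The 3 extra days are Sun, Mon, Tue — none qualify.
Total: 129 + 0 = 129.

129 Wednesdays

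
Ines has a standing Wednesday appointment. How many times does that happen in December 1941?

December 1, 1941 is a Monday.
That's 31 days from start to end, counting both.
31 = 7 × 4 + 3, so there are 4 full weeks plus 3 extra days.
Each full week contributes one Wednesday: 4 so far.
The 3 extra days are Monday, Tuesday, Wednesday — 1 of them qualifies.
Total: 4 + 1 = 5.

5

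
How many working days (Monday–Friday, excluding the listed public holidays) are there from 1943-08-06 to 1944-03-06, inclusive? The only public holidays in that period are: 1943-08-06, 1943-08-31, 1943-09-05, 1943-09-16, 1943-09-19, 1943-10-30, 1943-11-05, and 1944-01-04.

147

1943-08-06 is a Friday.
The range spans 214 days (inclusive of both endpoints).
214 = 7 × 30 + 4, so there are 30 full weeks plus 4 extra days.
Each full week contributes 5 weekdays (Mon–Fri): 30 × 5 = 150.
The 4 extra days are Friday, Saturday, Sunday, Monday — 2 of them qualify.
Total: 150 + 2 = 152.
Holidays: 1943-08-06 (Fri); 1943-08-31 (Tue); 1943-09-05 (Sun); 1943-09-16 (Thu); 1943-09-19 (Sun); 1943-10-30 (Sat); 1943-11-05 (Fri); 1944-01-04 (Tue).
5 of the 8 holidays fall on weekdays; the rest are weekends and were already excluded.
Business days: 152 − 5 = 147.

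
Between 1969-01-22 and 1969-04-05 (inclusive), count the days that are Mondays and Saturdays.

21

1969-01-22 is a Wednesday.
From 1969-01-22 to 1969-04-05 is 74 days inclusive.
74 = 7 × 10 + 4, so there are 10 full weeks plus 4 extra days.
Each full week contributes 2 days from the set (Mon, Sat): 10 × 2 = 20.
The 4 extra days are Wednesday, Thursday, Friday, Saturday — 1 of them qualifies.
Total: 20 + 1 = 21.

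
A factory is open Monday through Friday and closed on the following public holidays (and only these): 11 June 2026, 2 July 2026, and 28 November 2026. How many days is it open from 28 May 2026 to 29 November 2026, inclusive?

28 May 2026 is a Thursday.
That's 186 days from start to end, counting both.
186 = 7 × 26 + 4, so there are 26 full weeks plus 4 extra days.
Each full week contributes 5 weekdays (Mon–Fri): 26 × 5 = 130.
The 4 extra days are Thu, Fri, Sat, Sun — 2 of them qualify.
Total: 130 + 2 = 132.
Holidays: 11 June 2026 (Thu); 2 July 2026 (Thu); 28 November 2026 (Sat).
2 of the 3 holidays fall on weekdays; the rest are weekends and were already excluded.
Business days: 132 − 2 = 130.

130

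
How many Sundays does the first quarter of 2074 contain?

12

Jan 1, 2074 is a Monday.
The range spans 90 days (inclusive of both endpoints).
90 = 7 × 12 + 6, so there are 12 full weeks plus 6 extra days.
Each full week contributes one Sunday: 12 so far.
The 6 extra days are Mon, Tue, Wed, Thu, Fri, Sat — none qualify.
Total: 12 + 0 = 12.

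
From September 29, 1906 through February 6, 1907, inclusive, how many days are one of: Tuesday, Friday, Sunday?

September 29, 1906 is a Saturday.
From September 29, 1906 to February 6, 1907 is 131 days inclusive.
131 = 7 × 18 + 5, so there are 18 full weeks plus 5 extra days.
Each full week contributes 3 days from the set (Tue, Fri, Sun): 18 × 3 = 54.
The 5 extra days are Saturday, Sunday, Monday, Tuesday, Wednesday — 2 of them qualify.
Total: 54 + 2 = 56.

56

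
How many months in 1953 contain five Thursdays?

5

A month has five Thursdays exactly when Thursday falls within its first (length − 28) days.
Jan: 31 days, starts Thu → 5 of Thu, Fri, Sat ✓
Feb: 28 days, starts Sun → 5 of (none)
Mar: 31 days, starts Sun → 5 of Sun, Mon, Tue
Apr: 30 days, starts Wed → 5 of Wed, Thu ✓
May: 31 days, starts Fri → 5 of Fri, Sat, Sun
Jun: 30 days, starts Mon → 5 of Mon, Tue
Jul: 31 days, starts Wed → 5 of Wed, Thu, Fri ✓
Aug: 31 days, starts Sat → 5 of Sat, Sun, Mon
Sep: 30 days, starts Tue → 5 of Tue, Wed
Oct: 31 days, starts Thu → 5 of Thu, Fri, Sat ✓
Nov: 30 days, starts Sun → 5 of Sun, Mon
Dec: 31 days, starts Tue → 5 of Tue, Wed, Thu ✓
Months with five Thursdays: Jan, Apr, Jul, Oct, Dec.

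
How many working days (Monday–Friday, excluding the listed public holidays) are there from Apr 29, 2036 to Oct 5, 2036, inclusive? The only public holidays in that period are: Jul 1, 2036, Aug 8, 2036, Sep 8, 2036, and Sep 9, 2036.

110

Apr 29, 2036 is a Tuesday.
From Apr 29, 2036 to Oct 5, 2036 is 160 days inclusive.
160 = 7 × 22 + 6, so there are 22 full weeks plus 6 extra days.
Each full week contributes 5 weekdays (Mon–Fri): 22 × 5 = 110.
The 6 extra days are Tue, Wed, Thu, Fri, Sat, Sun — 4 of them qualify.
Total: 110 + 4 = 114.
Holidays: Jul 1, 2036 (Tue); Aug 8, 2036 (Fri); Sep 8, 2036 (Mon); Sep 9, 2036 (Tue).
All 4 holidays fall on weekdays, so subtract 4.
Business days: 114 − 4 = 110.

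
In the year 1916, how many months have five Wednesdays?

4

A month has five Wednesdays exactly when Wednesday falls within its first (length − 28) days.
Jan: 31 days, starts Sat → 5 of Sat, Sun, Mon
Feb: 29 days, starts Tue → 5 of Tue
Mar: 31 days, starts Wed → 5 of Wed, Thu, Fri ✓
Apr: 30 days, starts Sat → 5 of Sat, Sun
May: 31 days, starts Mon → 5 of Mon, Tue, Wed ✓
Jun: 30 days, starts Thu → 5 of Thu, Fri
Jul: 31 days, starts Sat → 5 of Sat, Sun, Mon
Aug: 31 days, starts Tue → 5 of Tue, Wed, Thu ✓
Sep: 30 days, starts Fri → 5 of Fri, Sat
Oct: 31 days, starts Sun → 5 of Sun, Mon, Tue
Nov: 30 days, starts Wed → 5 of Wed, Thu ✓
Dec: 31 days, starts Fri → 5 of Fri, Sat, Sun
Months with five Wednesdays: Mar, May, Aug, Nov.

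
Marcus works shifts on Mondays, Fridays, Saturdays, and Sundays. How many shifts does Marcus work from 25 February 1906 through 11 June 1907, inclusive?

270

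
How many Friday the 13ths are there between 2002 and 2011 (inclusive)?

16

Friday-the-13ths by year:
2002: Sep, Dec
2003: Jun
2004: Feb, Aug
2005: May
2006: Jan, Oct
2007: Apr, Jul
2008: Jun
2009: Feb, Mar, Nov
2010: Aug
2011: May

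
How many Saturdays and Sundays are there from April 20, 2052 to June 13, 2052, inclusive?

16

April 20, 2052 is a Saturday.
The range spans 55 days (inclusive of both endpoints).
55 = 7 × 7 + 6, so there are 7 full weeks plus 6 extra days.
Each full week contributes 2 weekend days (Sat, Sun): 7 × 2 = 14.
The 6 extra days are Saturday, Sunday, Monday, Tuesday, Wednesday, Thursday — 2 of them qualify.
Total: 14 + 2 = 16.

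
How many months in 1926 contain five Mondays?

4

A month has five Mondays exactly when Monday falls within its first (length − 28) days.
Jan: 31 days, starts Fri → 5 of Fri, Sat, Sun
Feb: 28 days, starts Mon → 5 of (none)
Mar: 31 days, starts Mon → 5 of Mon, Tue, Wed ✓
Apr: 30 days, starts Thu → 5 of Thu, Fri
May: 31 days, starts Sat → 5 of Sat, Sun, Mon ✓
Jun: 30 days, starts Tue → 5 of Tue, Wed
Jul: 31 days, starts Thu → 5 of Thu, Fri, Sat
Aug: 31 days, starts Sun → 5 of Sun, Mon, Tue ✓
Sep: 30 days, starts Wed → 5 of Wed, Thu
Oct: 31 days, starts Fri → 5 of Fri, Sat, Sun
Nov: 30 days, starts Mon → 5 of Mon, Tue ✓
Dec: 31 days, starts Wed → 5 of Wed, Thu, Fri
Months with five Mondays: Mar, May, Aug, Nov.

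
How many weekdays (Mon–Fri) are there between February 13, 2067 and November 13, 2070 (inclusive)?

979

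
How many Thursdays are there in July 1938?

4

1 July 1938 is a Friday.
From 1 July 1938 to 31 July 1938 is 31 days inclusive.
31 = 7 × 4 + 3, so there are 4 full weeks plus 3 extra days.
Each full week contributes one Thursday: 4 so far.
The 3 extra days are Friday, Saturday, Sunday — none qualify.
Total: 4 + 0 = 4.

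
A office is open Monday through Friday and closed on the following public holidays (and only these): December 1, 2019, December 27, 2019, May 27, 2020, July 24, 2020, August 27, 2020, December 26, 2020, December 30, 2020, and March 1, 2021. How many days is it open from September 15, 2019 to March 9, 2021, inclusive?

September 15, 2019 is a Sunday.
The range spans 542 days (inclusive of both endpoints).
542 = 7 × 77 + 3, so there are 77 full weeks plus 3 extra days.
Each full week contributes 5 weekdays (Mon–Fri): 77 × 5 = 385.
The 3 extra days are Sun, Mon, Tue — 2 of them qualify.
Total: 385 + 2 = 387.
Holidays: December 1, 2019 (Sun); December 27, 2019 (Fri); May 27, 2020 (Wed); July 24, 2020 (Fri); August 27, 2020 (Thu); December 26, 2020 (Sat); December 30, 2020 (Wed); March 1, 2021 (Mon).
6 of the 8 holidays fall on weekdays; the rest are weekends and were already excluded.
Business days: 387 − 6 = 381.

381 working days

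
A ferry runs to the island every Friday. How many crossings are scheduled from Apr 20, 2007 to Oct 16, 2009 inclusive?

131 Fridays

Apr 20, 2007 is a Friday.
That's 911 days from start to end, counting both.
911 = 7 × 130 + 1, so there are 130 full weeks plus 1 extra day.
Each full week contributes one Friday: 130 so far.
The 1 extra day is Fri — 1 of them qualifies.
Total: 130 + 1 = 131.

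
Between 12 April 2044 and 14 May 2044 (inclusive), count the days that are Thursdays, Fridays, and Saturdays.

15

12 April 2044 is a Tuesday.
From 12 April 2044 to 14 May 2044 is 33 days inclusive.
33 = 7 × 4 + 5, so there are 4 full weeks plus 5 extra days.
Each full week contributes 3 days from the set (Thu, Fri, Sat): 4 × 3 = 12.
The 5 extra days are Tue, Wed, Thu, Fri, Sat — 3 of them qualify.
Total: 12 + 3 = 15.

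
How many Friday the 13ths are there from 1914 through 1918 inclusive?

Friday-the-13ths by year:
1914: Feb, Mar, Nov
1915: Aug
1916: Oct
1917: Apr, Jul
1918: Sep, Dec

9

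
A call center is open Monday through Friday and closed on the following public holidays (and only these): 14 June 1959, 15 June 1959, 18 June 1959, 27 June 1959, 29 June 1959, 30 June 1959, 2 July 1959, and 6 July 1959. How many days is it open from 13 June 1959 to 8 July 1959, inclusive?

12

13 June 1959 is a Saturday.
The range spans 26 days (inclusive of both endpoints).
26 = 7 × 3 + 5, so there are 3 full weeks plus 5 extra days.
Each full week contributes 5 weekdays (Mon–Fri): 3 × 5 = 15.
The 5 extra days are Sat, Sun, Mon, Tue, Wed — 3 of them qualify.
Total: 15 + 3 = 18.
Holidays: 14 June 1959 (Sun); 15 June 1959 (Mon); 18 June 1959 (Thu); 27 June 1959 (Sat); 29 June 1959 (Mon); 30 June 1959 (Tue); 2 July 1959 (Thu); 6 July 1959 (Mon).
6 of the 8 holidays fall on weekdays; the rest are weekends and were already excluded.
Business days: 18 − 6 = 12.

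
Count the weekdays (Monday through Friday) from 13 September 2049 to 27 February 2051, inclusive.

381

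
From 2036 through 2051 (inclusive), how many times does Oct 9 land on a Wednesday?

2

Day of week of October 9 in each year:
2036: Thu, 2037: Fri, 2038: Sat, 2039: Sun, 2040: Tue, 2041: Wed ✓, 2042: Thu, 2043: Fri, 2044: Sun, 2045: Mon, 2046: Tue, 2047: Wed ✓, 2048: Fri, 2049: Sat, 2050: Sun, 2051: Mon
Wednesdays: 2041, 2047.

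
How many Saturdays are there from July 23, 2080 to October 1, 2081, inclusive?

62 Saturdays

July 23, 2080 is a Tuesday.
That's 436 days from start to end, counting both.
436 = 7 × 62 + 2, so there are 62 full weeks plus 2 extra days.
Each full week contributes one Saturday: 62 so far.
The 2 extra days are Tuesday, Wednesday — none qualify.
Total: 62 + 0 = 62.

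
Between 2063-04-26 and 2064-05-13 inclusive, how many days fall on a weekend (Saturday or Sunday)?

110

2063-04-26 is a Thursday.
The range spans 384 days (inclusive of both endpoints).
384 = 7 × 54 + 6, so there are 54 full weeks plus 6 extra days.
Each full week contributes 2 weekend days (Sat, Sun): 54 × 2 = 108.
The 6 extra days are Thu, Fri, Sat, Sun, Mon, Tue — 2 of them qualify.
Total: 108 + 2 = 110.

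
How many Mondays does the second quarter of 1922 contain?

13

1 April 1922 is a Saturday.
That's 91 days from start to end, counting both.
91 = 7 × 13, so the span is exactly 13 full weeks.
Each full week contributes one Monday: 13 so far.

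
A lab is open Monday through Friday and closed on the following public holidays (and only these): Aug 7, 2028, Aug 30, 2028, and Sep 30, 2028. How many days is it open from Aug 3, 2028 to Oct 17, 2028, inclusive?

52 working days

Aug 3, 2028 is a Thursday.
That's 76 days from start to end, counting both.
76 = 7 × 10 + 6, so there are 10 full weeks plus 6 extra days.
Each full week contributes 5 weekdays (Mon–Fri): 10 × 5 = 50.
The 6 extra days are Thursday, Friday, Saturday, Sunday, Monday, Tuesday — 4 of them qualify.
Total: 50 + 4 = 54.
Holidays: Aug 7, 2028 (Mon); Aug 30, 2028 (Wed); Sep 30, 2028 (Sat).
2 of the 3 holidays fall on weekdays; the rest are weekends and were already excluded.
Business days: 54 − 2 = 52.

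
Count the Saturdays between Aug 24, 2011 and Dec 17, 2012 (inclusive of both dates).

Aug 24, 2011 is a Wednesday.
From Aug 24, 2011 to Dec 17, 2012 is 482 days inclusive.
482 = 7 × 68 + 6, so there are 68 full weeks plus 6 extra days.
Each full week contributes one Saturday: 68 so far.
The 6 extra days are Wed, Thu, Fri, Sat, Sun, Mon — 1 of them qualifies.
Total: 68 + 1 = 69.

69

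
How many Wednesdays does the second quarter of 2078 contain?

13

1 April 2078 is a Friday.
The range spans 91 days (inclusive of both endpoints).
91 = 7 × 13, so the span is exactly 13 full weeks.
Each full week contributes one Wednesday: 13 so far.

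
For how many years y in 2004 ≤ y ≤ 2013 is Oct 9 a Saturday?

2

Day of week of October 9 in each year:
2004: Sat ✓, 2005: Sun, 2006: Mon, 2007: Tue, 2008: Thu, 2009: Fri, 2010: Sat ✓, 2011: Sun, 2012: Tue, 2013: Wed
Saturdays: 2004, 2010.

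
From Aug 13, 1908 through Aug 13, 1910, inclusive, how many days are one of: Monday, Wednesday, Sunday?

312

Aug 13, 1908 is a Thursday.
That's 731 days from start to end, counting both.
731 = 7 × 104 + 3, so there are 104 full weeks plus 3 extra days.
Each full week contributes 3 days from the set (Mon, Wed, Sun): 104 × 3 = 312.
The 3 extra days are Thu, Fri, Sat — none qualify.
Total: 312 + 0 = 312.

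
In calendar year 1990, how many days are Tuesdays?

52

Jan 1, 1990 is a Monday.
From Jan 1, 1990 to Dec 31, 1990 is 365 days inclusive.
365 = 7 × 52 + 1, so there are 52 full weeks plus 1 extra day.
Each full week contributes one Tuesday: 52 so far.
The 1 extra day is Mon — none qualify.
Total: 52 + 0 = 52.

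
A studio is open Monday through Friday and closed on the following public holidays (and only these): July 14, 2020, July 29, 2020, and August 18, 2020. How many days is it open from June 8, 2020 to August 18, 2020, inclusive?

49 business days

June 8, 2020 is a Monday.
That's 72 days from start to end, counting both.
72 = 7 × 10 + 2, so there are 10 full weeks plus 2 extra days.
Each full week contributes 5 weekdays (Mon–Fri): 10 × 5 = 50.
The 2 extra days are Monday, Tuesday — 2 of them qualify.
Total: 50 + 2 = 52.
Holidays: July 14, 2020 (Tue); July 29, 2020 (Wed); August 18, 2020 (Tue).
All 3 holidays fall on weekdays, so subtract 3.
Business days: 52 − 3 = 49.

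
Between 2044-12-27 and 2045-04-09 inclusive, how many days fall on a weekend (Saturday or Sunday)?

30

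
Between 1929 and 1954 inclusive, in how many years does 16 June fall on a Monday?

4

Day of week of June 16 in each year:
1929: Sun, 1930: Mon ✓, 1931: Tue, 1932: Thu, 1933: Fri, 1934: Sat, 1935: Sun, 1936: Tue, 1937: Wed, 1938: Thu, 1939: Fri, 1940: Sun, 1941: Mon ✓, 1942: Tue, 1943: Wed, 1944: Fri, 1945: Sat, 1946: Sun, 1947: Mon ✓, 1948: Wed, 1949: Thu, 1950: Fri, 1951: Sat, 1952: Mon ✓, 1953: Tue, 1954: Wed
Mondays: 1930, 1941, 1947, 1952.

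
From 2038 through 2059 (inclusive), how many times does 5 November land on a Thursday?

3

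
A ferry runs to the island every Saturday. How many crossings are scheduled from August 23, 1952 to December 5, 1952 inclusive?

August 23, 1952 is a Saturday.
From August 23, 1952 to December 5, 1952 is 105 days inclusive.
105 = 7 × 15, so the span is exactly 15 full weeks.
Each full week contributes one Saturday: 15 so far.

15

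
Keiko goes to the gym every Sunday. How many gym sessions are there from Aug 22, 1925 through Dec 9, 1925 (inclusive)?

16

Aug 22, 1925 is a Saturday.
The range spans 110 days (inclusive of both endpoints).
110 = 7 × 15 + 5, so there are 15 full weeks plus 5 extra days.
Each full week contributes one Sunday: 15 so far.
The 5 extra days are Sat, Sun, Mon, Tue, Wed — 1 of them qualifies.
Total: 15 + 1 = 16.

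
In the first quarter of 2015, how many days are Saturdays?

13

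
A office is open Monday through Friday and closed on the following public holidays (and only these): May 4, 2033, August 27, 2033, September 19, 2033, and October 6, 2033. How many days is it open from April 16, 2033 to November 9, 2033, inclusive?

April 16, 2033 is a Saturday.
The range spans 208 days (inclusive of both endpoints).
208 = 7 × 29 + 5, so there are 29 full weeks plus 5 extra days.
Each full week contributes 5 weekdays (Mon–Fri): 29 × 5 = 145.
The 5 extra days are Saturday, Sunday, Monday, Tuesday, Wednesday — 3 of them qualify.
Total: 145 + 3 = 148.
Holidays: May 4, 2033 (Wed); August 27, 2033 (Sat); September 19, 2033 (Mon); October 6, 2033 (Thu).
3 of the 4 holidays fall on weekdays; the rest are weekends and were already excluded.
Business days: 148 − 3 = 145.

145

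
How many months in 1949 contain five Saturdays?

5

A month has five Saturdays exactly when Saturday falls within its first (length − 28) days.
Jan: 31 days, starts Sat → 5 of Sat, Sun, Mon ✓
Feb: 28 days, starts Tue → 5 of (none)
Mar: 31 days, starts Tue → 5 of Tue, Wed, Thu
Apr: 30 days, starts Fri → 5 of Fri, Sat ✓
May: 31 days, starts Sun → 5 of Sun, Mon, Tue
Jun: 30 days, starts Wed → 5 of Wed, Thu
Jul: 31 days, starts Fri → 5 of Fri, Sat, Sun ✓
Aug: 31 days, starts Mon → 5 of Mon, Tue, Wed
Sep: 30 days, starts Thu → 5 of Thu, Fri
Oct: 31 days, starts Sat → 5 of Sat, Sun, Mon ✓
Nov: 30 days, starts Tue → 5 of Tue, Wed
Dec: 31 days, starts Thu → 5 of Thu, Fri, Sat ✓
Months with five Saturdays: Jan, Apr, Jul, Oct, Dec.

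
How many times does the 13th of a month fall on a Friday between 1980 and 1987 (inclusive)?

15

Friday-the-13ths by year:
1980: Jun
1981: Feb, Mar, Nov
1982: Aug
1983: May
1984: Jan, Apr, Jul
1985: Sep, Dec
1986: Jun
1987: Feb, Mar, Nov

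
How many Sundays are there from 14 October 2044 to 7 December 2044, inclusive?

14 October 2044 is a Friday.
That's 55 days from start to end, counting both.
55 = 7 × 7 + 6, so there are 7 full weeks plus 6 extra days.
Each full week contributes one Sunday: 7 so far.
The 6 extra days are Fri, Sat, Sun, Mon, Tue, Wed — 1 of them qualifies.
Total: 7 + 1 = 8.

8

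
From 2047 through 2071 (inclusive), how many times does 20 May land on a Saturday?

3

Day of week of May 20 in each year:
2047: Mon, 2048: Wed, 2049: Thu, 2050: Fri, 2051: Sat ✓, 2052: Mon, 2053: Tue, 2054: Wed, 2055: Thu, 2056: Sat ✓, 2057: Sun, 2058: Mon, 2059: Tue, 2060: Thu, 2061: Fri, 2062: Sat ✓, 2063: Sun, 2064: Tue, 2065: Wed, 2066: Thu, 2067: Fri, 2068: Sun, 2069: Mon, 2070: Tue, 2071: Wed
Saturdays: 2051, 2056, 2062.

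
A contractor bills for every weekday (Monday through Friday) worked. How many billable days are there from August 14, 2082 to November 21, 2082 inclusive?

71 weekdays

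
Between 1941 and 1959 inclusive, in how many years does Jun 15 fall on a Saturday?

Day of week of June 15 in each year:
1941: Sun, 1942: Mon, 1943: Tue, 1944: Thu, 1945: Fri, 1946: Sat ✓, 1947: Sun, 1948: Tue, 1949: Wed, 1950: Thu, 1951: Fri, 1952: Sun, 1953: Mon, 1954: Tue, 1955: Wed, 1956: Fri, 1957: Sat ✓, 1958: Sun, 1959: Mon
Saturdays: 1946, 1957.

2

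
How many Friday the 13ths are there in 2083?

The 13th falls on a Friday when the month's 13th has weekday Fri.
Jan 13 is Wed; Feb 13 is Sat; Mar 13 is Sat; Apr 13 is Tue; May 13 is Thu; Jun 13 is Sun; Jul 13 is Tue; Aug 13 is Fri ✓; Sep 13 is Mon; Oct 13 is Wed; Nov 13 is Sat; Dec 13 is Mon.
Friday the 13ths: Aug.

1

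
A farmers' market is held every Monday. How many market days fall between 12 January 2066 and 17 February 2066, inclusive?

5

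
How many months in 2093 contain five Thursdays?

A month has five Thursdays exactly when Thursday falls within its first (length − 28) days.
Jan: 31 days, starts Thu → 5 of Thu, Fri, Sat ✓
Feb: 28 days, starts Sun → 5 of (none)
Mar: 31 days, starts Sun → 5 of Sun, Mon, Tue
Apr: 30 days, starts Wed → 5 of Wed, Thu ✓
May: 31 days, starts Fri → 5 of Fri, Sat, Sun
Jun: 30 days, starts Mon → 5 of Mon, Tue
Jul: 31 days, starts Wed → 5 of Wed, Thu, Fri ✓
Aug: 31 days, starts Sat → 5 of Sat, Sun, Mon
Sep: 30 days, starts Tue → 5 of Tue, Wed
Oct: 31 days, starts Thu → 5 of Thu, Fri, Sat ✓
Nov: 30 days, starts Sun → 5 of Sun, Mon
Dec: 31 days, starts Tue → 5 of Tue, Wed, Thu ✓
Months with five Thursdays: Jan, Apr, Jul, Oct, Dec.

5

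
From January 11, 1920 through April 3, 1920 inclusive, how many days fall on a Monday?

January 11, 1920 is a Sunday.
That's 84 days from start to end, counting both.
84 = 7 × 12, so the span is exactly 12 full weeks.
Each full week contributes one Monday: 12 so far.
Total: 12.

12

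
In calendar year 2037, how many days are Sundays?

52

2037-01-01 is a Thursday.
The range spans 365 days (inclusive of both endpoints).
365 = 7 × 52 + 1, so there are 52 full weeks plus 1 extra day.
Each full week contributes one Sunday: 52 so far.
The 1 extra day is Thu — none qualify.
Total: 52 + 0 = 52.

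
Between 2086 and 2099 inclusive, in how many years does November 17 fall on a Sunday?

Day of week of November 17 in each year:
2086: Sun ✓, 2087: Mon, 2088: Wed, 2089: Thu, 2090: Fri, 2091: Sat, 2092: Mon, 2093: Tue, 2094: Wed, 2095: Thu, 2096: Sat, 2097: Sun ✓, 2098: Mon, 2099: Tue
Sundays: 2086, 2097.

2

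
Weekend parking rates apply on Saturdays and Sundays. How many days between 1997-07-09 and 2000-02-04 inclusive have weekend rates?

268

1997-07-09 is a Wednesday.
The range spans 941 days (inclusive of both endpoints).
941 = 7 × 134 + 3, so there are 134 full weeks plus 3 extra days.
Each full week contributes 2 weekend days (Sat, Sun): 134 × 2 = 268.
The 3 extra days are Wednesday, Thursday, Friday — none qualify.
Total: 268 + 0 = 268.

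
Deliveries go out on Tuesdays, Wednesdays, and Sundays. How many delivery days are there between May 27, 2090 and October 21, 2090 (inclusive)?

May 27, 2090 is a Saturday.
That's 148 days from start to end, counting both.
148 = 7 × 21 + 1, so there are 21 full weeks plus 1 extra day.
Each full week contributes 3 days from the set (Tue, Wed, Sun): 21 × 3 = 63.
The 1 extra day is Sat — none qualify.
Total: 63 + 0 = 63.

63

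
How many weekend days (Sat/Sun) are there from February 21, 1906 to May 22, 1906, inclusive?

February 21, 1906 is a Wednesday.
From February 21, 1906 to May 22, 1906 is 91 days inclusive.
91 = 7 × 13, so the span is exactly 13 full weeks.
Each full week contributes 2 weekend days (Sat, Sun): 13 × 2 = 26.
Total: 26.

26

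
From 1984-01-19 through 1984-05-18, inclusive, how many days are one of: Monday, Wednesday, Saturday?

51

1984-01-19 is a Thursday.
That's 121 days from start to end, counting both.
121 = 7 × 17 + 2, so there are 17 full weeks plus 2 extra days.
Each full week contributes 3 days from the set (Mon, Wed, Sat): 17 × 3 = 51.
The 2 extra days are Thu, Fri — none qualify.
Total: 51 + 0 = 51.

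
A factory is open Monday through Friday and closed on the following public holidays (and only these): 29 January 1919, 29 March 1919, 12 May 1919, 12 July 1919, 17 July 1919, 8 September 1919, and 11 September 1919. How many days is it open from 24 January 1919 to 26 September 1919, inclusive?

171

24 January 1919 is a Friday.
That's 246 days from start to end, counting both.
246 = 7 × 35 + 1, so there are 35 full weeks plus 1 extra day.
Each full week contributes 5 weekdays (Mon–Fri): 35 × 5 = 175.
The 1 extra day is Friday — 1 of them qualifies.
Total: 175 + 1 = 176.
Holidays: 29 January 1919 (Wed); 29 March 1919 (Sat); 12 May 1919 (Mon); 12 July 1919 (Sat); 17 July 1919 (Thu); 8 September 1919 (Mon); 11 September 1919 (Thu).
5 of the 7 holidays fall on weekdays; the rest are weekends and were already excluded.
Business days: 176 − 5 = 171.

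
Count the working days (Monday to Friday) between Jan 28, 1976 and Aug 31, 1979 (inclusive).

938

Jan 28, 1976 is a Wednesday.
From Jan 28, 1976 to Aug 31, 1979 is 1312 days inclusive.
1312 = 7 × 187 + 3, so there are 187 full weeks plus 3 extra days.
Each full week contributes 5 weekdays (Mon–Fri): 187 × 5 = 935.
The 3 extra days are Wed, Thu, Fri — 3 of them qualify.
Total: 935 + 3 = 938.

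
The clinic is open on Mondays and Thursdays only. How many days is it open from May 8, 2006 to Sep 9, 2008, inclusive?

245

May 8, 2006 is a Monday.
That's 856 days from start to end, counting both.
856 = 7 × 122 + 2, so there are 122 full weeks plus 2 extra days.
Each full week contributes 2 days from the set (Mon, Thu): 122 × 2 = 244.
The 2 extra days are Monday, Tuesday — 1 of them qualifies.
Total: 244 + 1 = 245.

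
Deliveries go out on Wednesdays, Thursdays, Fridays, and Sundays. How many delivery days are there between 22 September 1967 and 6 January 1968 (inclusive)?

61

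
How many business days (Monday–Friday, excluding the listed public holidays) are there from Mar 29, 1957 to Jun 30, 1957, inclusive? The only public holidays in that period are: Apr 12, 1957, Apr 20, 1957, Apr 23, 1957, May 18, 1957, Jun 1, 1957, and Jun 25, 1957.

63 business days

Mar 29, 1957 is a Friday.
From Mar 29, 1957 to Jun 30, 1957 is 94 days inclusive.
94 = 7 × 13 + 3, so there are 13 full weeks plus 3 extra days.
Each full week contributes 5 weekdays (Mon–Fri): 13 × 5 = 65.
The 3 extra days are Fri, Sat, Sun — 1 of them qualifies.
Total: 65 + 1 = 66.
Holidays: Apr 12, 1957 (Fri); Apr 20, 1957 (Sat); Apr 23, 1957 (Tue); May 18, 1957 (Sat); Jun 1, 1957 (Sat); Jun 25, 1957 (Tue).
3 of the 6 holidays fall on weekdays; the rest are weekends and were already excluded.
Business days: 66 − 3 = 63.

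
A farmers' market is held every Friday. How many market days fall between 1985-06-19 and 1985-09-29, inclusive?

15 Fridays

1985-06-19 is a Wednesday.
From 1985-06-19 to 1985-09-29 is 103 days inclusive.
103 = 7 × 14 + 5, so there are 14 full weeks plus 5 extra days.
Each full week contributes one Friday: 14 so far.
The 5 extra days are Wed, Thu, Fri, Sat, Sun — 1 of them qualifies.
Total: 14 + 1 = 15.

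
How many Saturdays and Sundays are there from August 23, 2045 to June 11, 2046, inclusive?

August 23, 2045 is a Wednesday.
The range spans 293 days (inclusive of both endpoints).
293 = 7 × 41 + 6, so there are 41 full weeks plus 6 extra days.
Each full week contributes 2 weekend days (Sat, Sun): 41 × 2 = 82.
The 6 extra days are Wed, Thu, Fri, Sat, Sun, Mon — 2 of them qualify.
Total: 82 + 2 = 84.

84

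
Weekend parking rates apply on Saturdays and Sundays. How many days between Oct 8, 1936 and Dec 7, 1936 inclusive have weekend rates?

Oct 8, 1936 is a Thursday.
That's 61 days from start to end, counting both.
61 = 7 × 8 + 5, so there are 8 full weeks plus 5 extra days.
Each full week contributes 2 weekend days (Sat, Sun): 8 × 2 = 16.
The 5 extra days are Thu, Fri, Sat, Sun, Mon — 2 of them qualify.
Total: 16 + 2 = 18.

18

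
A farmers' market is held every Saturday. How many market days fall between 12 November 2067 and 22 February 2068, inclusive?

15 Saturdays

12 November 2067 is a Saturday.
The range spans 103 days (inclusive of both endpoints).
103 = 7 × 14 + 5, so there are 14 full weeks plus 5 extra days.
Each full week contributes one Saturday: 14 so far.
The 5 extra days are Saturday, Sunday, Monday, Tuesday, Wednesday — 1 of them qualifies.
Total: 14 + 1 = 15.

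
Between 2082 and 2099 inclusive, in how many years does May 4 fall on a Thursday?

2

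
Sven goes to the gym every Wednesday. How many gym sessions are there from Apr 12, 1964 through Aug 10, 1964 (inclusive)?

17

Apr 12, 1964 is a Sunday.
The range spans 121 days (inclusive of both endpoints).
121 = 7 × 17 + 2, so there are 17 full weeks plus 2 extra days.
Each full week contributes one Wednesday: 17 so far.
The 2 extra days are Sunday, Monday — none qualify.
Total: 17 + 0 = 17.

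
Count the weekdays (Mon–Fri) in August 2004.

22

August 1, 2004 is a Sunday.
The range spans 31 days (inclusive of both endpoints).
31 = 7 × 4 + 3, so there are 4 full weeks plus 3 extra days.
Each full week contributes 5 weekdays (Mon–Fri): 4 × 5 = 20.
The 3 extra days are Sun, Mon, Tue — 2 of them qualify.
Total: 20 + 2 = 22.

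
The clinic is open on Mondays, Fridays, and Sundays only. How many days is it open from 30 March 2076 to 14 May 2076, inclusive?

19

30 March 2076 is a Monday.
The range spans 46 days (inclusive of both endpoints).
46 = 7 × 6 + 4, so there are 6 full weeks plus 4 extra days.
Each full week contributes 3 days from the set (Mon, Fri, Sun): 6 × 3 = 18.
The 4 extra days are Monday, Tuesday, Wednesday, Thursday — 1 of them qualifies.
Total: 18 + 1 = 19.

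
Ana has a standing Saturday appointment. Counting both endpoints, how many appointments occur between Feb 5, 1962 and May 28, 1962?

Feb 5, 1962 is a Monday.
That's 113 days from start to end, counting both.
113 = 7 × 16 + 1, so there are 16 full weeks plus 1 extra day.
Each full week contributes one Saturday: 16 so far.
The 1 extra day is Mon — none qualify.
Total: 16 + 0 = 16.

16 Saturdays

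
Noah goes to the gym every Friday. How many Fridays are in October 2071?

5

1 October 2071 is a Thursday.
The range spans 31 days (inclusive of both endpoints).
31 = 7 × 4 + 3, so there are 4 full weeks plus 3 extra days.
Each full week contributes one Friday: 4 so far.
The 3 extra days are Thursday, Friday, Saturday — 1 of them qualifies.
Total: 4 + 1 = 5.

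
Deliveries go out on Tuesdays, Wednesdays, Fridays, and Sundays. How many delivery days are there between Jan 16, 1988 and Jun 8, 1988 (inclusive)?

83

Jan 16, 1988 is a Saturday.
That's 145 days from start to end, counting both.
145 = 7 × 20 + 5, so there are 20 full weeks plus 5 extra days.
Each full week contributes 4 days from the set (Tue, Wed, Fri, Sun): 20 × 4 = 80.
The 5 extra days are Sat, Sun, Mon, Tue, Wed — 3 of them qualify.
Total: 80 + 3 = 83.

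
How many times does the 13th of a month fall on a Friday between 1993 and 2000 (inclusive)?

12

Friday-the-13ths by year:
1993: Aug
1994: May
1995: Jan, Oct
1996: Sep, Dec
1997: Jun
1998: Feb, Mar, Nov
1999: Aug
2000: Oct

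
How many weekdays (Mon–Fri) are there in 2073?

260 weekdays

Jan 1, 2073 is a Sunday.
The range spans 365 days (inclusive of both endpoints).
365 = 7 × 52 + 1, so there are 52 full weeks plus 1 extra day.
Each full week contributes 5 weekdays (Mon–Fri): 52 × 5 = 260.
The 1 extra day is Sun — none qualify.
Total: 260 + 0 = 260.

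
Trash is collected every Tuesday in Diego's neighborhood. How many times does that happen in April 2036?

5

1 April 2036 is a Tuesday.
The range spans 30 days (inclusive of both endpoints).
30 = 7 × 4 + 2, so there are 4 full weeks plus 2 extra days.
Each full week contributes one Tuesday: 4 so far.
The 2 extra days are Tue, Wed — 1 of them qualifies.
Total: 4 + 1 = 5.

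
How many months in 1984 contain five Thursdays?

A month has five Thursdays exactly when Thursday falls within its first (length − 28) days.
Jan: 31 days, starts Sun → 5 of Sun, Mon, Tue
Feb: 29 days, starts Wed → 5 of Wed
Mar: 31 days, starts Thu → 5 of Thu, Fri, Sat ✓
Apr: 30 days, starts Sun → 5 of Sun, Mon
May: 31 days, starts Tue → 5 of Tue, Wed, Thu ✓
Jun: 30 days, starts Fri → 5 of Fri, Sat
Jul: 31 days, starts Sun → 5 of Sun, Mon, Tue
Aug: 31 days, starts Wed → 5 of Wed, Thu, Fri ✓
Sep: 30 days, starts Sat → 5 of Sat, Sun
Oct: 31 days, starts Mon → 5 of Mon, Tue, Wed
Nov: 30 days, starts Thu → 5 of Thu, Fri ✓
Dec: 31 days, starts Sat → 5 of Sat, Sun, Mon
Months with five Thursdays: Mar, May, Aug, Nov.

4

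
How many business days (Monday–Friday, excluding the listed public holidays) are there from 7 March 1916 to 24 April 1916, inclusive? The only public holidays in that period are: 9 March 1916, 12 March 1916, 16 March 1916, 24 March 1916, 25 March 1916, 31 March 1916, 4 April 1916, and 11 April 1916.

29 business days

7 March 1916 is a Tuesday.
From 7 March 1916 to 24 April 1916 is 49 days inclusive.
49 = 7 × 7, so the span is exactly 7 full weeks.
Each full week contributes 5 weekdays (Mon–Fri): 7 × 5 = 35.
Holidays: 9 March 1916 (Thu); 12 March 1916 (Sun); 16 March 1916 (Thu); 24 March 1916 (Fri); 25 March 1916 (Sat); 31 March 1916 (Fri); 4 April 1916 (Tue); 11 April 1916 (Tue).
6 of the 8 holidays fall on weekdays; the rest are weekends and were already excluded.
Business days: 35 − 6 = 29.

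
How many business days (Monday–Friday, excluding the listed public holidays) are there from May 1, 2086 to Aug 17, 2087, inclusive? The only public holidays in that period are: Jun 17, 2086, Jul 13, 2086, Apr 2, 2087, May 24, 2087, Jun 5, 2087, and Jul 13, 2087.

335

May 1, 2086 is a Wednesday.
From May 1, 2086 to Aug 17, 2087 is 474 days inclusive.
474 = 7 × 67 + 5, so there are 67 full weeks plus 5 extra days.
Each full week contributes 5 weekdays (Mon–Fri): 67 × 5 = 335.
The 5 extra days are Wednesday, Thursday, Friday, Saturday, Sunday — 3 of them qualify.
Total: 335 + 3 = 338.
Holidays: Jun 17, 2086 (Mon); Jul 13, 2086 (Sat); Apr 2, 2087 (Wed); May 24, 2087 (Sat); Jun 5, 2087 (Thu); Jul 13, 2087 (Sun).
3 of the 6 holidays fall on weekdays; the rest are weekends and were already excluded.
Business days: 338 − 3 = 335.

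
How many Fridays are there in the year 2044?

Jan 1, 2044 is a Friday.
The range spans 366 days (inclusive of both endpoints).
366 = 7 × 52 + 2, so there are 52 full weeks plus 2 extra days.
Each full week contributes one Friday: 52 so far.
The 2 extra days are Fri, Sat — 1 of them qualifies.
Total: 52 + 1 = 53.

53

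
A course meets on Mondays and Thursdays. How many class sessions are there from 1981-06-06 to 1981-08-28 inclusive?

1981-06-06 is a Saturday.
The range spans 84 days (inclusive of both endpoints).
84 = 7 × 12, so the span is exactly 12 full weeks.
Each full week contributes 2 days from the set (Mon, Thu): 12 × 2 = 24.

24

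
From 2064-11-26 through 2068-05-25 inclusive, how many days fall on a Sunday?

182 Sundays

2064-11-26 is a Wednesday.
The range spans 1277 days (inclusive of both endpoints).
1277 = 7 × 182 + 3, so there are 182 full weeks plus 3 extra days.
Each full week contributes one Sunday: 182 so far.
The 3 extra days are Wed, Thu, Fri — none qualify.
Total: 182 + 0 = 182.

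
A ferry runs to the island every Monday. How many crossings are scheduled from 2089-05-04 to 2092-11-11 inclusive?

2089-05-04 is a Wednesday.
From 2089-05-04 to 2092-11-11 is 1288 days inclusive.
1288 = 7 × 184, so the span is exactly 184 full weeks.
Each full week contributes one Monday: 184 so far.

184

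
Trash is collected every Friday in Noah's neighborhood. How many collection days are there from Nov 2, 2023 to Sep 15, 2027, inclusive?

202

Nov 2, 2023 is a Thursday.
From Nov 2, 2023 to Sep 15, 2027 is 1414 days inclusive.
1414 = 7 × 202, so the span is exactly 202 full weeks.
Each full week contributes one Friday: 202 so far.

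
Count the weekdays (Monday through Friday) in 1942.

1942-01-01 is a Thursday.
From 1942-01-01 to 1942-12-31 is 365 days inclusive.
365 = 7 × 52 + 1, so there are 52 full weeks plus 1 extra day.
Each full week contributes 5 weekdays (Mon–Fri): 52 × 5 = 260.
The 1 extra day is Thursday — 1 of them qualifies.
Total: 260 + 1 = 261.

261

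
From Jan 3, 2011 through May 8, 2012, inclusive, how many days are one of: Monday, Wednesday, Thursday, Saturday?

281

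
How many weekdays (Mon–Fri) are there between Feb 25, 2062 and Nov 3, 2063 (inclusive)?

440

Feb 25, 2062 is a Saturday.
The range spans 617 days (inclusive of both endpoints).
617 = 7 × 88 + 1, so there are 88 full weeks plus 1 extra day.
Each full week contributes 5 weekdays (Mon–Fri): 88 × 5 = 440.
The 1 extra day is Sat — none qualify.
Total: 440 + 0 = 440.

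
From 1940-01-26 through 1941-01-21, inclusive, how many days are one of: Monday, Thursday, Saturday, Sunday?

1940-01-26 is a Friday.
The range spans 362 days (inclusive of both endpoints).
362 = 7 × 51 + 5, so there are 51 full weeks plus 5 extra days.
Each full week contributes 4 days from the set (Mon, Thu, Sat, Sun): 51 × 4 = 204.
The 5 extra days are Fri, Sat, Sun, Mon, Tue — 3 of them qualify.
Total: 204 + 3 = 207.

207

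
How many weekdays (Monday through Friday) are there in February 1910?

Feb 1, 1910 is a Tuesday.
That's 28 days from start to end, counting both.
28 = 7 × 4, so the span is exactly 4 full weeks.
Each full week contributes 5 weekdays (Mon–Fri): 4 × 5 = 20.

20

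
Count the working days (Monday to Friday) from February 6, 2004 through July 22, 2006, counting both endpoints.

641

February 6, 2004 is a Friday.
That's 898 days from start to end, counting both.
898 = 7 × 128 + 2, so there are 128 full weeks plus 2 extra days.
Each full week contributes 5 weekdays (Mon–Fri): 128 × 5 = 640.
The 2 extra days are Fri, Sat — 1 of them qualifies.
Total: 640 + 1 = 641.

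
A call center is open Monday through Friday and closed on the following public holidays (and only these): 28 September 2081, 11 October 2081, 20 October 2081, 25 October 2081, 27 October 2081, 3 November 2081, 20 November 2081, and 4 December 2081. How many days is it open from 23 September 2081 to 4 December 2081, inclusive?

48

23 September 2081 is a Tuesday.
That's 73 days from start to end, counting both.
73 = 7 × 10 + 3, so there are 10 full weeks plus 3 extra days.
Each full week contributes 5 weekdays (Mon–Fri): 10 × 5 = 50.
The 3 extra days are Tue, Wed, Thu — 3 of them qualify.
Total: 50 + 3 = 53.
Holidays: 28 September 2081 (Sun); 11 October 2081 (Sat); 20 October 2081 (Mon); 25 October 2081 (Sat); 27 October 2081 (Mon); 3 November 2081 (Mon); 20 November 2081 (Thu); 4 December 2081 (Thu).
5 of the 8 holidays fall on weekdays; the rest are weekends and were already excluded.
Business days: 53 − 5 = 48.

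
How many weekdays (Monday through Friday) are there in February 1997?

20

February 1, 1997 is a Saturday.
The range spans 28 days (inclusive of both endpoints).
28 = 7 × 4, so the span is exactly 4 full weeks.
Each full week contributes 5 weekdays (Mon–Fri): 4 × 5 = 20.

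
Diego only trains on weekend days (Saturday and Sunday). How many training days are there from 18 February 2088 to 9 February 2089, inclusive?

18 February 2088 is a Wednesday.
The range spans 358 days (inclusive of both endpoints).
358 = 7 × 51 + 1, so there are 51 full weeks plus 1 extra day.
Each full week contributes 2 weekend days (Sat, Sun): 51 × 2 = 102.
The 1 extra day is Wed — none qualify.
Total: 102 + 0 = 102.

102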